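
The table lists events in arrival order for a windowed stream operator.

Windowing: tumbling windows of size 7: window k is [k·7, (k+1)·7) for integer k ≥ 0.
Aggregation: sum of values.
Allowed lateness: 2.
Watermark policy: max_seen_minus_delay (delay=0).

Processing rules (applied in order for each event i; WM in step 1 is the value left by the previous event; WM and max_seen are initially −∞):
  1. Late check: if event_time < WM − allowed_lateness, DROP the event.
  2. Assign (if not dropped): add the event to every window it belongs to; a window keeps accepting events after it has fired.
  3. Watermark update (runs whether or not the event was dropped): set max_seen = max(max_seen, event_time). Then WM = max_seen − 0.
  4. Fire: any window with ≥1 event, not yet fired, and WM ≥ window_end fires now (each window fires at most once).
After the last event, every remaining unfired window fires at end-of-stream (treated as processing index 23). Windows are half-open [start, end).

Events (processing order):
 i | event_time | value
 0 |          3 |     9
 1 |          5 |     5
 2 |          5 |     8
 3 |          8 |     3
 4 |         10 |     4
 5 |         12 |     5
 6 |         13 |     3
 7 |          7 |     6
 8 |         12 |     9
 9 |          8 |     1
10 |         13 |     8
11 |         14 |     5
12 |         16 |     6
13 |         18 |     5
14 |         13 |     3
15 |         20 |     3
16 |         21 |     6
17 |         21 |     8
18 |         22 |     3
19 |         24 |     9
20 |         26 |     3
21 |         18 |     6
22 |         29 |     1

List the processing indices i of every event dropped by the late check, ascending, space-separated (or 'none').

7 9 14 21

i=0 t=3 v=9: → [0,7); WM=3
i=1 t=5 v=5: → [0,7); WM=5
i=2 t=5 v=8: → [0,7); WM=5
i=3 t=8 v=3: → [7,14); WM=8; [0,7) fires=22
i=4 t=10 v=4: → [7,14); WM=10
i=5 t=12 v=5: → [7,14); WM=12
i=6 t=13 v=3: → [7,14); WM=13
i=7 t=7 v=6: DROP (t<13-2); WM=13
i=8 t=12 v=9: → [7,14); WM=13
i=9 t=8 v=1: DROP (t<13-2); WM=13
i=10 t=13 v=8: → [7,14); WM=13
i=11 t=14 v=5: → [14,21); WM=14; [7,14) fires=32
i=12 t=16 v=6: → [14,21); WM=16
i=13 t=18 v=5: → [14,21); WM=18
i=14 t=13 v=3: DROP (t<18-2); WM=18
i=15 t=20 v=3: → [14,21); WM=20
i=16 t=21 v=6: → [21,28); WM=21; [14,21) fires=19
i=17 t=21 v=8: → [21,28); WM=21
i=18 t=22 v=3: → [21,28); WM=22
i=19 t=24 v=9: → [21,28); WM=24
i=20 t=26 v=3: → [21,28); WM=26
i=21 t=18 v=6: DROP (t<26-2); WM=26
i=22 t=29 v=1: → [28,35); WM=29; [21,28) fires=29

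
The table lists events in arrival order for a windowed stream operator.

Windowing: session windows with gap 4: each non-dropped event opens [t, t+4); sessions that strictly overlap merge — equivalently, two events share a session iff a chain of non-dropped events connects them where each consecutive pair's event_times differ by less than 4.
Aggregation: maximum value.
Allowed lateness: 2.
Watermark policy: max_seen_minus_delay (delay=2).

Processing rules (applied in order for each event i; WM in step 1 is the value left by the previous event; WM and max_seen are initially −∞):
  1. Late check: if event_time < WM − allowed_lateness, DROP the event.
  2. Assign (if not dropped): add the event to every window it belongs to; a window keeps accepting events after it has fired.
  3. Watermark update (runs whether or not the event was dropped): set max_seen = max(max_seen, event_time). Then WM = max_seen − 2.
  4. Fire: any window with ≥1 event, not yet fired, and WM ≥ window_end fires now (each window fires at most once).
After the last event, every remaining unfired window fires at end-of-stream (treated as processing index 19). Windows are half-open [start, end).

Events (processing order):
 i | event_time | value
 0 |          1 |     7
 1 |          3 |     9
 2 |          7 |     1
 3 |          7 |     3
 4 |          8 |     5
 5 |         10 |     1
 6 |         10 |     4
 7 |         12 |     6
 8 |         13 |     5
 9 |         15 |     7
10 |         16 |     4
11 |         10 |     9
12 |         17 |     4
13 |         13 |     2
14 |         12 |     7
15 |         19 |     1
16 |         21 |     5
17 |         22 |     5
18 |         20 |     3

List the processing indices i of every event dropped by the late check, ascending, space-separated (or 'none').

i=0 t=1 v=7: → [1,5); WM=-1
i=1 t=3 v=9: → [1,7); WM=1
i=2 t=7 v=1: → [7,11); WM=5
i=3 t=7 v=3: → [7,11); WM=5
i=4 t=8 v=5: → [7,12); WM=6
i=5 t=10 v=1: → [7,14); WM=8
i=6 t=10 v=4: → [7,14); WM=8
i=7 t=12 v=6: → [7,16); WM=10
i=8 t=13 v=5: → [7,17); WM=11
i=9 t=15 v=7: → [7,19); WM=13
i=10 t=16 v=4: → [7,20); WM=14
i=11 t=10 v=9: DROP (t<14-2); WM=14
i=12 t=17 v=4: → [7,21); WM=15
i=13 t=13 v=2: → [7,21); WM=15
i=14 t=12 v=7: DROP (t<15-2); WM=15
i=15 t=19 v=1: → [7,23); WM=17
i=16 t=21 v=5: → [7,25); WM=19
i=17 t=22 v=5: → [7,26); WM=20
i=18 t=20 v=3: → [7,26); WM=20

11 14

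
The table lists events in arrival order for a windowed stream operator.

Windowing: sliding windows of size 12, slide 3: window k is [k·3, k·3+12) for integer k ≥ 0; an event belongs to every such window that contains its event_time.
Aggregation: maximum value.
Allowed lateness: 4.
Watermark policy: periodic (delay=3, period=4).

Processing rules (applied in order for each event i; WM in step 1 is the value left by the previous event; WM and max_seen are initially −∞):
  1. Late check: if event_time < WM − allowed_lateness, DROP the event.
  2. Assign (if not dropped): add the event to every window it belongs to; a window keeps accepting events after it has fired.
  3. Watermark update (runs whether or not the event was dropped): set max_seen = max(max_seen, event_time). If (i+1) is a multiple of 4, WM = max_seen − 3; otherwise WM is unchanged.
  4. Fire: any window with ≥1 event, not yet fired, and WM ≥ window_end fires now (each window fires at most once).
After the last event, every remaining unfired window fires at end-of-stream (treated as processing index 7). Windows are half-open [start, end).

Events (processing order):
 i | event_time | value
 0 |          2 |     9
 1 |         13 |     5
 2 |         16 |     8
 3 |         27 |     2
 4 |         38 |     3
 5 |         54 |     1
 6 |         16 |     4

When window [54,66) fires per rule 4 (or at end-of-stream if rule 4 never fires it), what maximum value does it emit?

1

i=0 t=2 v=9: → [0,12); WM=−∞
i=1 t=13 v=5: → [12,24),[9,21),[6,18),[3,15); WM=−∞
i=2 t=16 v=8: → [15,27),[12,24),[9,21),[6,18); WM=−∞
i=3 t=27 v=2: → [27,39),[24,36),[21,33),[18,30); WM=24; [0,12) fires=9 [3,15) fires=5 [6,18) fires=8 [9,21) fires=8 [12,24) fires=8
i=4 t=38 v=3: → [36,48),[33,45),[30,42),[27,39); WM=24
i=5 t=54 v=1: → [54,66),[51,63),[48,60),[45,57); WM=24
i=6 t=16 v=4: DROP (t<24-4); WM=24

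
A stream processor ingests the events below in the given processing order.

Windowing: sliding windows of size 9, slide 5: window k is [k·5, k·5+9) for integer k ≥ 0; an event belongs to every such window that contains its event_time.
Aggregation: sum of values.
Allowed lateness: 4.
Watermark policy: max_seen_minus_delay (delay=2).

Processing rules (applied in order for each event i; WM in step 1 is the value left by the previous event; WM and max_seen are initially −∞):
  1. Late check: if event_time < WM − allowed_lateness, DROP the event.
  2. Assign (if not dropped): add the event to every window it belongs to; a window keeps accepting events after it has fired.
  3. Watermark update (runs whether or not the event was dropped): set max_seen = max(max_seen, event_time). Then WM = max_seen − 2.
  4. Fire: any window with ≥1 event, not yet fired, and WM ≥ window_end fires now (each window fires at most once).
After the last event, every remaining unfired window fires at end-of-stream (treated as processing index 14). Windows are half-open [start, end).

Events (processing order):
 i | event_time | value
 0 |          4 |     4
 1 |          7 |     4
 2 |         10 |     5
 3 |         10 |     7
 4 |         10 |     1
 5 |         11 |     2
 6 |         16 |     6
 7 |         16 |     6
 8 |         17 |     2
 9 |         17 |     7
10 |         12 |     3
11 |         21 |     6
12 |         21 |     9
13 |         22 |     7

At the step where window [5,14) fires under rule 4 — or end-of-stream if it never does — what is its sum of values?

19

i=0 t=4 v=4: → [0,9); WM=2
i=1 t=7 v=4: → [5,14),[0,9); WM=5
i=2 t=10 v=5: → [10,19),[5,14); WM=8
i=3 t=10 v=7: → [10,19),[5,14); WM=8
i=4 t=10 v=1: → [10,19),[5,14); WM=8
i=5 t=11 v=2: → [10,19),[5,14); WM=9; [0,9) fires=8
i=6 t=16 v=6: → [15,24),[10,19); WM=14; [5,14) fires=19
i=7 t=16 v=6: → [15,24),[10,19); WM=14
i=8 t=17 v=2: → [15,24),[10,19); WM=15
i=9 t=17 v=7: → [15,24),[10,19); WM=15
i=10 t=12 v=3: → [10,19),[5,14); WM=15
i=11 t=21 v=6: → [20,29),[15,24); WM=19; [10,19) fires=39
i=12 t=21 v=9: → [20,29),[15,24); WM=19
i=13 t=22 v=7: → [20,29),[15,24); WM=20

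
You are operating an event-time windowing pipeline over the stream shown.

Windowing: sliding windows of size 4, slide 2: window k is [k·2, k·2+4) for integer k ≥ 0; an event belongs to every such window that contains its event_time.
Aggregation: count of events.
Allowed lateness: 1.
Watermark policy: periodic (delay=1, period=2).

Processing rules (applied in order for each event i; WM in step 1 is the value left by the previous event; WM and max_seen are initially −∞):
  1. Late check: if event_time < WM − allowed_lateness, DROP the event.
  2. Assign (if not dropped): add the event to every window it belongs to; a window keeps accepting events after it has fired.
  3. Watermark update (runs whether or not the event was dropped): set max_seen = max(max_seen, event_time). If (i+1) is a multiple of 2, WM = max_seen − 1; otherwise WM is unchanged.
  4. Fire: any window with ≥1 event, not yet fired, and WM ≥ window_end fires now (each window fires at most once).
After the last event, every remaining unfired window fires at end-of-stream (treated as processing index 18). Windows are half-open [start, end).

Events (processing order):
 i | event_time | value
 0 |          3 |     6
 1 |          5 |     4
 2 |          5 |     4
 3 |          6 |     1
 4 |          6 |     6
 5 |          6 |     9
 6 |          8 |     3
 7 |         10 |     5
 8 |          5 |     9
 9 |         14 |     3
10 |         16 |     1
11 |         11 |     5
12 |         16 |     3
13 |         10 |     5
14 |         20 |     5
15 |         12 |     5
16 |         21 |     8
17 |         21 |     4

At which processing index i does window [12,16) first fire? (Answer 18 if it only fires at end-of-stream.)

i=0 t=3 v=6: → [2,6),[0,4); WM=−∞
i=1 t=5 v=4: → [4,8),[2,6); WM=4; [0,4) fires=1
i=2 t=5 v=4: → [4,8),[2,6); WM=4
i=3 t=6 v=1: → [6,10),[4,8); WM=5
i=4 t=6 v=6: → [6,10),[4,8); WM=5
i=5 t=6 v=9: → [6,10),[4,8); WM=5
i=6 t=8 v=3: → [8,12),[6,10); WM=5
i=7 t=10 v=5: → [10,14),[8,12); WM=9; [2,6) fires=3 [4,8) fires=5
i=8 t=5 v=9: DROP (t<9-1); WM=9
i=9 t=14 v=3: → [14,18),[12,16); WM=13; [6,10) fires=4 [8,12) fires=2
i=10 t=16 v=1: → [16,20),[14,18); WM=13
i=11 t=11 v=5: DROP (t<13-1); WM=15; [10,14) fires=1
i=12 t=16 v=3: → [16,20),[14,18); WM=15
i=13 t=10 v=5: DROP (t<15-1); WM=15
i=14 t=20 v=5: → [20,24),[18,22); WM=15
i=15 t=12 v=5: DROP (t<15-1); WM=19; [12,16) fires=1 [14,18) fires=3
i=16 t=21 v=8: → [20,24),[18,22); WM=19
i=17 t=21 v=4: → [20,24),[18,22); WM=20; [16,20) fires=2

15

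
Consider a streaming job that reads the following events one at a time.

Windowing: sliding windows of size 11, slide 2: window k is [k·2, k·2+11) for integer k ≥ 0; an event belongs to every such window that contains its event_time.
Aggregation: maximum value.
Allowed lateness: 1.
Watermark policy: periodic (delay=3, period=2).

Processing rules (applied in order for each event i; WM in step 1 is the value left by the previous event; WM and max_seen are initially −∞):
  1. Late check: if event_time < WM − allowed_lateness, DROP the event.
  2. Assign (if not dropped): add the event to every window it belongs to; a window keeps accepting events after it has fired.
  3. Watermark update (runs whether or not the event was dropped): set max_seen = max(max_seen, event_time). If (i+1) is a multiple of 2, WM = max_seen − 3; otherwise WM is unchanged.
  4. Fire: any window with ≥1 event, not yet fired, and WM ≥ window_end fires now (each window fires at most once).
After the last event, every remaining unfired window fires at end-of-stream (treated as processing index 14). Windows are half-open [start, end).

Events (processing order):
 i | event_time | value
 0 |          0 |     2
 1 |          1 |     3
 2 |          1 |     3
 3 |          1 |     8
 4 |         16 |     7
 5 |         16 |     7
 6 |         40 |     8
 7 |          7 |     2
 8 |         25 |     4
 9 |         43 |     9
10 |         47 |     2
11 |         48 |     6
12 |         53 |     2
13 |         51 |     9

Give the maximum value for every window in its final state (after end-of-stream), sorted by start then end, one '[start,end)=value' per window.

i=0 t=0 v=2: → [0,11); WM=−∞
i=1 t=1 v=3: → [0,11); WM=-2
i=2 t=1 v=3: → [0,11); WM=-2
i=3 t=1 v=8: → [0,11); WM=-2
i=4 t=16 v=7: → [16,27),[14,25),[12,23),[10,21),[8,19),[6,17); WM=-2
i=5 t=16 v=7: → [16,27),[14,25),[12,23),[10,21),[8,19),[6,17); WM=13; [0,11) fires=8
i=6 t=40 v=8: → [40,51),[38,49),[36,47),[34,45),[32,43),[30,41); WM=13
i=7 t=7 v=2: DROP (t<13-1); WM=37; [6,17) fires=7 [8,19) fires=7 [10,21) fires=7 [12,23) fires=7 [14,25) fires=7 [16,27) fires=7
i=8 t=25 v=4: DROP (t<37-1); WM=37
i=9 t=43 v=9: → [42,53),[40,51),[38,49),[36,47),[34,45); WM=40
i=10 t=47 v=2: → [46,57),[44,55),[42,53),[40,51),[38,49); WM=40
i=11 t=48 v=6: → [48,59),[46,57),[44,55),[42,53),[40,51),[38,49); WM=45; [30,41) fires=8 [32,43) fires=8 [34,45) fires=9
i=12 t=53 v=2: → [52,63),[50,61),[48,59),[46,57),[44,55); WM=45
i=13 t=51 v=9: → [50,61),[48,59),[46,57),[44,55),[42,53); WM=50; [36,47) fires=9 [38,49) fires=9

[0,11)=8 [6,17)=7 [8,19)=7 [10,21)=7 [12,23)=7 [14,25)=7 [16,27)=7 [30,41)=8 [32,43)=8 [34,45)=9 [36,47)=9 [38,49)=9 [40,51)=9 [42,53)=9 [44,55)=9 [46,57)=9 [48,59)=9 [50,61)=9 [52,63)=2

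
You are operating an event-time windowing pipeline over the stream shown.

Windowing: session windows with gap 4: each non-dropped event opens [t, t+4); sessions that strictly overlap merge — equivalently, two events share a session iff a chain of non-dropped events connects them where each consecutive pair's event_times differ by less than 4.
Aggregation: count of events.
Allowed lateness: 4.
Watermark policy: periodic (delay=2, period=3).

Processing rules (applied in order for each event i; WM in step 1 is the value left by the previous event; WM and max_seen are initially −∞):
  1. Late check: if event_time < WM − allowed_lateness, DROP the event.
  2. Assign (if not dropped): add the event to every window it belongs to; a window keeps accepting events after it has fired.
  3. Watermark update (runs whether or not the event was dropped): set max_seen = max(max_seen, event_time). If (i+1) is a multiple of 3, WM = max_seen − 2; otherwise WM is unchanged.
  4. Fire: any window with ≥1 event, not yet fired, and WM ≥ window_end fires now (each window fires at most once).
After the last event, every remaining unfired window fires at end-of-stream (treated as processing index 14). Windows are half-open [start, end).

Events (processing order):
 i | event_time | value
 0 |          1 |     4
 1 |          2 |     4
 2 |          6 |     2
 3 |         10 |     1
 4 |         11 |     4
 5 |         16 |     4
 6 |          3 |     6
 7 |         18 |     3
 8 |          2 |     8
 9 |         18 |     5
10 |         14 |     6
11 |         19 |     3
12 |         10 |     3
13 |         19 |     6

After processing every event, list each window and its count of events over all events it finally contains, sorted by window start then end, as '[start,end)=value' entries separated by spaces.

i=0 t=1 v=4: → [1,5); WM=−∞
i=1 t=2 v=4: → [1,6); WM=−∞
i=2 t=6 v=2: → [6,10); WM=4
i=3 t=10 v=1: → [10,14); WM=4
i=4 t=11 v=4: → [10,15); WM=4
i=5 t=16 v=4: → [16,20); WM=14
i=6 t=3 v=6: DROP (t<14-4); WM=14
i=7 t=18 v=3: → [16,22); WM=14
i=8 t=2 v=8: DROP (t<14-4); WM=16
i=9 t=18 v=5: → [16,22); WM=16
i=10 t=14 v=6: → [10,22); WM=16
i=11 t=19 v=3: → [10,23); WM=17
i=12 t=10 v=3: DROP (t<17-4); WM=17
i=13 t=19 v=6: → [10,23); WM=17

[1,6)=2 [6,10)=1 [10,23)=8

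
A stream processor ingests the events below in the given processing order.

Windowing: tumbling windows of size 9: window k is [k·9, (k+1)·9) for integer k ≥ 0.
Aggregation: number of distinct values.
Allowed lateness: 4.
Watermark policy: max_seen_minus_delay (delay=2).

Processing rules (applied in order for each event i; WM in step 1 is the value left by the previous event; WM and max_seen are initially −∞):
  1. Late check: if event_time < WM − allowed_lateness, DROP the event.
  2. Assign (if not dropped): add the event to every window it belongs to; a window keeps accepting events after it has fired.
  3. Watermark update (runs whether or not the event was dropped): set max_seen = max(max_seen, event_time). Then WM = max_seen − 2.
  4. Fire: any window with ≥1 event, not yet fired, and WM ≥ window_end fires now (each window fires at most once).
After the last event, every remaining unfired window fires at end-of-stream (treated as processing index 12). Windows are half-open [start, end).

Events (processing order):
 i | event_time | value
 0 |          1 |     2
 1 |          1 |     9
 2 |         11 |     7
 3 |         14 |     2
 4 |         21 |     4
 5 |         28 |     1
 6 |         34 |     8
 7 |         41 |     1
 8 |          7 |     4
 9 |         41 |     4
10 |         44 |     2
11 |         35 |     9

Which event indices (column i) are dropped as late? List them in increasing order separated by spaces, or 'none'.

8 11

i=0 t=1 v=2: → [0,9); WM=-1
i=1 t=1 v=9: → [0,9); WM=-1
i=2 t=11 v=7: → [9,18); WM=9; [0,9) fires=2
i=3 t=14 v=2: → [9,18); WM=12
i=4 t=21 v=4: → [18,27); WM=19; [9,18) fires=2
i=5 t=28 v=1: → [27,36); WM=26
i=6 t=34 v=8: → [27,36); WM=32; [18,27) fires=1
i=7 t=41 v=1: → [36,45); WM=39; [27,36) fires=2
i=8 t=7 v=4: DROP (t<39-4); WM=39
i=9 t=41 v=4: → [36,45); WM=39
i=10 t=44 v=2: → [36,45); WM=42
i=11 t=35 v=9: DROP (t<42-4); WM=42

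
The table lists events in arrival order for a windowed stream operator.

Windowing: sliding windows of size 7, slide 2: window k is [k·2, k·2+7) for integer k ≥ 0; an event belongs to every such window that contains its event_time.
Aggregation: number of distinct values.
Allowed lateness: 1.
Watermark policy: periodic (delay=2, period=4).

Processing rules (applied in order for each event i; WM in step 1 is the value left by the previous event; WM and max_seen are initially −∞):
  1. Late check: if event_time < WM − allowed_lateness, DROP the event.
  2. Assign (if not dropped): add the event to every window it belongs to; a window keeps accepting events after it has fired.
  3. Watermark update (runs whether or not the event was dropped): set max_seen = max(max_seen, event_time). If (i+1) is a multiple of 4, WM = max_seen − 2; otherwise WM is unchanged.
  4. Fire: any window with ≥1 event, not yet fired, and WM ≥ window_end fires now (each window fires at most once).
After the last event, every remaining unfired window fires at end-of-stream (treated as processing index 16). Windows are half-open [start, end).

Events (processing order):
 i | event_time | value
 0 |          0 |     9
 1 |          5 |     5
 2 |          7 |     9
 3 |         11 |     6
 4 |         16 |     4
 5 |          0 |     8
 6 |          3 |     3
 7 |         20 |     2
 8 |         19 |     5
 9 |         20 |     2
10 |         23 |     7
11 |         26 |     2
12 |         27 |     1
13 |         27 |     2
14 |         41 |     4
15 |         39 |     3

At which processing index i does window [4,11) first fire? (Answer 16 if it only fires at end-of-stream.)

i=0 t=0 v=9: → [0,7); WM=−∞
i=1 t=5 v=5: → [4,11),[2,9),[0,7); WM=−∞
i=2 t=7 v=9: → [6,13),[4,11),[2,9); WM=−∞
i=3 t=11 v=6: → [10,17),[8,15),[6,13); WM=9; [0,7) fires=2 [2,9) fires=2
i=4 t=16 v=4: → [16,23),[14,21),[12,19),[10,17); WM=9
i=5 t=0 v=8: DROP (t<9-1); WM=9
i=6 t=3 v=3: DROP (t<9-1); WM=9
i=7 t=20 v=2: → [20,27),[18,25),[16,23),[14,21); WM=18; [4,11) fires=2 [6,13) fires=2 [8,15) fires=1 [10,17) fires=2
i=8 t=19 v=5: → [18,25),[16,23),[14,21); WM=18
i=9 t=20 v=2: → [20,27),[18,25),[16,23),[14,21); WM=18
i=10 t=23 v=7: → [22,29),[20,27),[18,25); WM=18
i=11 t=26 v=2: → [26,33),[24,31),[22,29),[20,27); WM=24; [12,19) fires=1 [14,21) fires=3 [16,23) fires=3
i=12 t=27 v=1: → [26,33),[24,31),[22,29); WM=24
i=13 t=27 v=2: → [26,33),[24,31),[22,29); WM=24
i=14 t=41 v=4: → [40,47),[38,45),[36,43); WM=24
i=15 t=39 v=3: → [38,45),[36,43),[34,41); WM=39; [18,25) fires=3 [20,27) fires=2 [22,29) fires=3 [24,31) fires=2 [26,33) fires=2

7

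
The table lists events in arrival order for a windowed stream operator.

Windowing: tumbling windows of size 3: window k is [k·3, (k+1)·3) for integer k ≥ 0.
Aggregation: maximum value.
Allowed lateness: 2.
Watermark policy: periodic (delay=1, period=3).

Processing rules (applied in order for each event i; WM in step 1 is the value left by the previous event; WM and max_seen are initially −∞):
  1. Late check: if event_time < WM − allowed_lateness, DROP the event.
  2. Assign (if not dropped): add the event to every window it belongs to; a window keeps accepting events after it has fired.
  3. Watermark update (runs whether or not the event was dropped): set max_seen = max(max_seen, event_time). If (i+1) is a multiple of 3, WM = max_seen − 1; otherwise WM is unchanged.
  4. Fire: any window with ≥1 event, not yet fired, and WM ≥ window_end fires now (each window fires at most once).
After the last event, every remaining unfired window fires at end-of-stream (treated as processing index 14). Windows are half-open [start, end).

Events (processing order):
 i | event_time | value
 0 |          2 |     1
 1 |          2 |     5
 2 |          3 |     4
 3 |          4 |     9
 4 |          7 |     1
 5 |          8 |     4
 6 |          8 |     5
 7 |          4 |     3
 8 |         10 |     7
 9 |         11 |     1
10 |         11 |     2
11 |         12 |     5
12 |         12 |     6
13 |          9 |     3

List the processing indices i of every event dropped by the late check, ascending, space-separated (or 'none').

7

i=0 t=2 v=1: → [0,3); WM=−∞
i=1 t=2 v=5: → [0,3); WM=−∞
i=2 t=3 v=4: → [3,6); WM=2
i=3 t=4 v=9: → [3,6); WM=2
i=4 t=7 v=1: → [6,9); WM=2
i=5 t=8 v=4: → [6,9); WM=7; [0,3) fires=5 [3,6) fires=9
i=6 t=8 v=5: → [6,9); WM=7
i=7 t=4 v=3: DROP (t<7-2); WM=7
i=8 t=10 v=7: → [9,12); WM=9; [6,9) fires=5
i=9 t=11 v=1: → [9,12); WM=9
i=10 t=11 v=2: → [9,12); WM=9
i=11 t=12 v=5: → [12,15); WM=11
i=12 t=12 v=6: → [12,15); WM=11
i=13 t=9 v=3: → [9,12); WM=11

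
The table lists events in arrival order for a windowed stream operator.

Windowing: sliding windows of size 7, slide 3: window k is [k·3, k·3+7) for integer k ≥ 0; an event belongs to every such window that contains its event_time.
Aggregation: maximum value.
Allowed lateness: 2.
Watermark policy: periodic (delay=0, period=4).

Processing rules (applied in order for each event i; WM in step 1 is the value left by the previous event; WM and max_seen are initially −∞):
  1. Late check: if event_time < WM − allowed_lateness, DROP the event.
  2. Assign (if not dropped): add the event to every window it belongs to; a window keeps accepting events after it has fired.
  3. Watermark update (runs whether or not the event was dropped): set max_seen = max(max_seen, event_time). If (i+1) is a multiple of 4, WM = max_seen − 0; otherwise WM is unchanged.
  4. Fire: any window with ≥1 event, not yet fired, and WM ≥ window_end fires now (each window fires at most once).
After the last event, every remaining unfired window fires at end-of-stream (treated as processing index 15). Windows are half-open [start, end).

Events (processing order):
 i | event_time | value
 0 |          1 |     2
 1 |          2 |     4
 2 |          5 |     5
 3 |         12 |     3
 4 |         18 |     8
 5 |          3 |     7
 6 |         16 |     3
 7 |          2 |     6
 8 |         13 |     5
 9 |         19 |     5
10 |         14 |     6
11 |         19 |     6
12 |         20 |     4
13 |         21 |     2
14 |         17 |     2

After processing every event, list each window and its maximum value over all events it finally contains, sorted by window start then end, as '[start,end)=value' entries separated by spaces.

i=0 t=1 v=2: → [0,7); WM=−∞
i=1 t=2 v=4: → [0,7); WM=−∞
i=2 t=5 v=5: → [3,10),[0,7); WM=−∞
i=3 t=12 v=3: → [12,19),[9,16),[6,13); WM=12; [0,7) fires=5 [3,10) fires=5
i=4 t=18 v=8: → [18,25),[15,22),[12,19); WM=12
i=5 t=3 v=7: DROP (t<12-2); WM=12
i=6 t=16 v=3: → [15,22),[12,19); WM=12
i=7 t=2 v=6: DROP (t<12-2); WM=18; [6,13) fires=3 [9,16) fires=3
i=8 t=13 v=5: DROP (t<18-2); WM=18
i=9 t=19 v=5: → [18,25),[15,22); WM=18
i=10 t=14 v=6: DROP (t<18-2); WM=18
i=11 t=19 v=6: → [18,25),[15,22); WM=19; [12,19) fires=8
i=12 t=20 v=4: → [18,25),[15,22); WM=19
i=13 t=21 v=2: → [21,28),[18,25),[15,22); WM=19
i=14 t=17 v=2: → [15,22),[12,19); WM=19

[0,7)=5 [3,10)=5 [6,13)=3 [9,16)=3 [12,19)=8 [15,22)=8 [18,25)=8 [21,28)=2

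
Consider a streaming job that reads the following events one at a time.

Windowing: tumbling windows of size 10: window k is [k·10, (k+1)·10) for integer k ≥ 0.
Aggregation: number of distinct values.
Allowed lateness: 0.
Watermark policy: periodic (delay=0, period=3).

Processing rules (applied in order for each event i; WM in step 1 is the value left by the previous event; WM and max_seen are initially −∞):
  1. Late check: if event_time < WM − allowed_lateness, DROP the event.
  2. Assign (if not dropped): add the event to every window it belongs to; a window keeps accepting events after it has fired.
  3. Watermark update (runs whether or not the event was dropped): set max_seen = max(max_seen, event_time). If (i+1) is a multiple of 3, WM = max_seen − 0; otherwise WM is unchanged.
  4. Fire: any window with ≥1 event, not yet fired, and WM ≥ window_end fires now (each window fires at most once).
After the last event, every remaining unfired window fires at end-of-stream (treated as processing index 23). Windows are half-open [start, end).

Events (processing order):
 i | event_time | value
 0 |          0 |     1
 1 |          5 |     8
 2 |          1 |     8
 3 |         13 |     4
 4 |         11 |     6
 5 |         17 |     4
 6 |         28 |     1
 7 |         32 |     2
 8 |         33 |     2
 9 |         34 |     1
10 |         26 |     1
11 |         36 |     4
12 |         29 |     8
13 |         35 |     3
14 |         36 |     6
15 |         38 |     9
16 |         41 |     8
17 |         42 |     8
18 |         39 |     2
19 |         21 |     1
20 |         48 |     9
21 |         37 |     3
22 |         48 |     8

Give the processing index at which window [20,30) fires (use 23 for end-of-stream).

i=0 t=0 v=1: → [0,10); WM=−∞
i=1 t=5 v=8: → [0,10); WM=−∞
i=2 t=1 v=8: → [0,10); WM=5
i=3 t=13 v=4: → [10,20); WM=5
i=4 t=11 v=6: → [10,20); WM=5
i=5 t=17 v=4: → [10,20); WM=17; [0,10) fires=2
i=6 t=28 v=1: → [20,30); WM=17
i=7 t=32 v=2: → [30,40); WM=17
i=8 t=33 v=2: → [30,40); WM=33; [10,20) fires=2 [20,30) fires=1
i=9 t=34 v=1: → [30,40); WM=33
i=10 t=26 v=1: DROP (t<33-0); WM=33
i=11 t=36 v=4: → [30,40); WM=36
i=12 t=29 v=8: DROP (t<36-0); WM=36
i=13 t=35 v=3: DROP (t<36-0); WM=36
i=14 t=36 v=6: → [30,40); WM=36
i=15 t=38 v=9: → [30,40); WM=36
i=16 t=41 v=8: → [40,50); WM=36
i=17 t=42 v=8: → [40,50); WM=42; [30,40) fires=5
i=18 t=39 v=2: DROP (t<42-0); WM=42
i=19 t=21 v=1: DROP (t<42-0); WM=42
i=20 t=48 v=9: → [40,50); WM=48
i=21 t=37 v=3: DROP (t<48-0); WM=48
i=22 t=48 v=8: → [40,50); WM=48

8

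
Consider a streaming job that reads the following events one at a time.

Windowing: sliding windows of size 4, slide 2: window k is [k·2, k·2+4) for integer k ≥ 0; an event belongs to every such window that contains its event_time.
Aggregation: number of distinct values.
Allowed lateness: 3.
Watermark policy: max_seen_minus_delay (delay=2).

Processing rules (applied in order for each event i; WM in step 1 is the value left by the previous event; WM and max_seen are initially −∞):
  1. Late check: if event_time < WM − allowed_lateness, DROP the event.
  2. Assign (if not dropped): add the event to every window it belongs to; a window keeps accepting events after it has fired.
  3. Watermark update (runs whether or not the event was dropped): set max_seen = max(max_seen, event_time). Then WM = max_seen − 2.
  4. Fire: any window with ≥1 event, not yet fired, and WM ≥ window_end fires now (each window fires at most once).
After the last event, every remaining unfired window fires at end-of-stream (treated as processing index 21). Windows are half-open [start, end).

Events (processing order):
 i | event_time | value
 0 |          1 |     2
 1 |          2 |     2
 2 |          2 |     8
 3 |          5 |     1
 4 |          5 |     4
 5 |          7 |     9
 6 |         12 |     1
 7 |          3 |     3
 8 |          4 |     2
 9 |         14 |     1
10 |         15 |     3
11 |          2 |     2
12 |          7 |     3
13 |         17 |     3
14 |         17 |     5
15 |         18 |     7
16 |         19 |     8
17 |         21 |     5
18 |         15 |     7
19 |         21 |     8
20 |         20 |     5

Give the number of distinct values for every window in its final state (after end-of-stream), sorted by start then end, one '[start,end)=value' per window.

[0,4)=2 [2,6)=4 [4,8)=3 [6,10)=1 [10,14)=1 [12,16)=2 [14,18)=3 [16,20)=4 [18,22)=3 [20,24)=2

i=0 t=1 v=2: → [0,4); WM=-1
i=1 t=2 v=2: → [2,6),[0,4); WM=0
i=2 t=2 v=8: → [2,6),[0,4); WM=0
i=3 t=5 v=1: → [4,8),[2,6); WM=3
i=4 t=5 v=4: → [4,8),[2,6); WM=3
i=5 t=7 v=9: → [6,10),[4,8); WM=5; [0,4) fires=2
i=6 t=12 v=1: → [12,16),[10,14); WM=10; [2,6) fires=4 [4,8) fires=3 [6,10) fires=1
i=7 t=3 v=3: DROP (t<10-3); WM=10
i=8 t=4 v=2: DROP (t<10-3); WM=10
i=9 t=14 v=1: → [14,18),[12,16); WM=12
i=10 t=15 v=3: → [14,18),[12,16); WM=13
i=11 t=2 v=2: DROP (t<13-3); WM=13
i=12 t=7 v=3: DROP (t<13-3); WM=13
i=13 t=17 v=3: → [16,20),[14,18); WM=15; [10,14) fires=1
i=14 t=17 v=5: → [16,20),[14,18); WM=15
i=15 t=18 v=7: → [18,22),[16,20); WM=16; [12,16) fires=2
i=16 t=19 v=8: → [18,22),[16,20); WM=17
i=17 t=21 v=5: → [20,24),[18,22); WM=19; [14,18) fires=3
i=18 t=15 v=7: DROP (t<19-3); WM=19
i=19 t=21 v=8: → [20,24),[18,22); WM=19
i=20 t=20 v=5: → [20,24),[18,22); WM=19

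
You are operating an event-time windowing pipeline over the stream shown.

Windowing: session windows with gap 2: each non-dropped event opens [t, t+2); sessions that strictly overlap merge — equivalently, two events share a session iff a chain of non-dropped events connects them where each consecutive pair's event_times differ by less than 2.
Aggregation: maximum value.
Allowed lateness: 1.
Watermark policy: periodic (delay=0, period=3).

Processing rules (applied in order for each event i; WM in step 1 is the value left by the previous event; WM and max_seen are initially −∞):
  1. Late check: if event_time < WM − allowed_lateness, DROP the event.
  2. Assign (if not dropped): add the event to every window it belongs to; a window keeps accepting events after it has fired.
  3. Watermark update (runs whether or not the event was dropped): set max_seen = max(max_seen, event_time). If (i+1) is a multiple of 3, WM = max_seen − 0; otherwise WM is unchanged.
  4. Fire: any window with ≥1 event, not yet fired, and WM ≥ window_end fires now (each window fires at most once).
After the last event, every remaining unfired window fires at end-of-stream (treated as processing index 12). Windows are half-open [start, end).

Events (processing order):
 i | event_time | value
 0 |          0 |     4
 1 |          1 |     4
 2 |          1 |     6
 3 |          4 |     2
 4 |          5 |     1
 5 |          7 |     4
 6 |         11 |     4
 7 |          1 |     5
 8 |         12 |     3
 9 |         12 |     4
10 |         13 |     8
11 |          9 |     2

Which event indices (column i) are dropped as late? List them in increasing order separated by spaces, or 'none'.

7 11

i=0 t=0 v=4: → [0,2); WM=−∞
i=1 t=1 v=4: → [0,3); WM=−∞
i=2 t=1 v=6: → [0,3); WM=1
i=3 t=4 v=2: → [4,6); WM=1
i=4 t=5 v=1: → [4,7); WM=1
i=5 t=7 v=4: → [7,9); WM=7
i=6 t=11 v=4: → [11,13); WM=7
i=7 t=1 v=5: DROP (t<7-1); WM=7
i=8 t=12 v=3: → [11,14); WM=12
i=9 t=12 v=4: → [11,14); WM=12
i=10 t=13 v=8: → [11,15); WM=12
i=11 t=9 v=2: DROP (t<12-1); WM=13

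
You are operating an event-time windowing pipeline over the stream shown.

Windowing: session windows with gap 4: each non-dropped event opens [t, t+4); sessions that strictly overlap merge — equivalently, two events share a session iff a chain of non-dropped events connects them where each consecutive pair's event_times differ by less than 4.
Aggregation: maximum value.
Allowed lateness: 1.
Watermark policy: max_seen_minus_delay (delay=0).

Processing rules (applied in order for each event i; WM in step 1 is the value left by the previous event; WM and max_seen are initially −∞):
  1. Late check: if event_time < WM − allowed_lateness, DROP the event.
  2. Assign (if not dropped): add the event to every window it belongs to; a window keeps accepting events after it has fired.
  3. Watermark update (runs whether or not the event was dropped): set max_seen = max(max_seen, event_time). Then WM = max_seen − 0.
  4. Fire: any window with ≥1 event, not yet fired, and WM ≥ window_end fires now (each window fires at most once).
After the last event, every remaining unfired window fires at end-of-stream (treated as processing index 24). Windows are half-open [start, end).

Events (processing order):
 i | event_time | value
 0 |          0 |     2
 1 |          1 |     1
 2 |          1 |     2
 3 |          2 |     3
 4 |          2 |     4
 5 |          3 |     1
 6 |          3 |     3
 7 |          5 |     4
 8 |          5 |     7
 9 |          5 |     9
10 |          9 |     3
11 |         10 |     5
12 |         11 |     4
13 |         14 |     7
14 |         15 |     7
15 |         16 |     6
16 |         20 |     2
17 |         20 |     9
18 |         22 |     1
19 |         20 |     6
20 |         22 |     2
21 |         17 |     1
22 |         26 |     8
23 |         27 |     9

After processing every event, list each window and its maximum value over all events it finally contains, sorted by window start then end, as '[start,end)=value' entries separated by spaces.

[0,9)=9 [9,20)=7 [20,26)=9 [26,31)=9

i=0 t=0 v=2: → [0,4); WM=0
i=1 t=1 v=1: → [0,5); WM=1
i=2 t=1 v=2: → [0,5); WM=1
i=3 t=2 v=3: → [0,6); WM=2
i=4 t=2 v=4: → [0,6); WM=2
i=5 t=3 v=1: → [0,7); WM=3
i=6 t=3 v=3: → [0,7); WM=3
i=7 t=5 v=4: → [0,9); WM=5
i=8 t=5 v=7: → [0,9); WM=5
i=9 t=5 v=9: → [0,9); WM=5
i=10 t=9 v=3: → [9,13); WM=9
i=11 t=10 v=5: → [9,14); WM=10
i=12 t=11 v=4: → [9,15); WM=11
i=13 t=14 v=7: → [9,18); WM=14
i=14 t=15 v=7: → [9,19); WM=15
i=15 t=16 v=6: → [9,20); WM=16
i=16 t=20 v=2: → [20,24); WM=20
i=17 t=20 v=9: → [20,24); WM=20
i=18 t=22 v=1: → [20,26); WM=22
i=19 t=20 v=6: DROP (t<22-1); WM=22
i=20 t=22 v=2: → [20,26); WM=22
i=21 t=17 v=1: DROP (t<22-1); WM=22
i=22 t=26 v=8: → [26,30); WM=26
i=23 t=27 v=9: → [26,31); WM=27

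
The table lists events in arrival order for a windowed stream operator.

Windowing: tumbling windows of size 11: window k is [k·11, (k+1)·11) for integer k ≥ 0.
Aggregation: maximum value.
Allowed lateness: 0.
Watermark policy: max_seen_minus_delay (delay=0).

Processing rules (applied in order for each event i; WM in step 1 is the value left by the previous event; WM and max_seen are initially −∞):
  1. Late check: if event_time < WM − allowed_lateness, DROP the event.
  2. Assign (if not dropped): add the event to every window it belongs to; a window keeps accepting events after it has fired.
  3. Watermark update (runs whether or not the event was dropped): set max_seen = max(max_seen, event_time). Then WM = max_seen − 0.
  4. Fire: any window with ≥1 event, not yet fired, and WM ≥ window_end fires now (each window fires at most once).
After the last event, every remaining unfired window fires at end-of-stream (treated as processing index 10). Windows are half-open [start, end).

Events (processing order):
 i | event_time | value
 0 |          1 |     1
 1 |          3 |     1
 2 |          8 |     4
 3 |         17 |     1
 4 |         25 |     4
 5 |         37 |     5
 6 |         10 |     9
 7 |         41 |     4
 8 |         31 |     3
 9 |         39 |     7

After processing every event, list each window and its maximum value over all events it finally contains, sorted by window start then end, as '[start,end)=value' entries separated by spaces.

[0,11)=4 [11,22)=1 [22,33)=4 [33,44)=5

i=0 t=1 v=1: → [0,11); WM=1
i=1 t=3 v=1: → [0,11); WM=3
i=2 t=8 v=4: → [0,11); WM=8
i=3 t=17 v=1: → [11,22); WM=17; [0,11) fires=4
i=4 t=25 v=4: → [22,33); WM=25; [11,22) fires=1
i=5 t=37 v=5: → [33,44); WM=37; [22,33) fires=4
i=6 t=10 v=9: DROP (t<37-0); WM=37
i=7 t=41 v=4: → [33,44); WM=41
i=8 t=31 v=3: DROP (t<41-0); WM=41
i=9 t=39 v=7: DROP (t<41-0); WM=41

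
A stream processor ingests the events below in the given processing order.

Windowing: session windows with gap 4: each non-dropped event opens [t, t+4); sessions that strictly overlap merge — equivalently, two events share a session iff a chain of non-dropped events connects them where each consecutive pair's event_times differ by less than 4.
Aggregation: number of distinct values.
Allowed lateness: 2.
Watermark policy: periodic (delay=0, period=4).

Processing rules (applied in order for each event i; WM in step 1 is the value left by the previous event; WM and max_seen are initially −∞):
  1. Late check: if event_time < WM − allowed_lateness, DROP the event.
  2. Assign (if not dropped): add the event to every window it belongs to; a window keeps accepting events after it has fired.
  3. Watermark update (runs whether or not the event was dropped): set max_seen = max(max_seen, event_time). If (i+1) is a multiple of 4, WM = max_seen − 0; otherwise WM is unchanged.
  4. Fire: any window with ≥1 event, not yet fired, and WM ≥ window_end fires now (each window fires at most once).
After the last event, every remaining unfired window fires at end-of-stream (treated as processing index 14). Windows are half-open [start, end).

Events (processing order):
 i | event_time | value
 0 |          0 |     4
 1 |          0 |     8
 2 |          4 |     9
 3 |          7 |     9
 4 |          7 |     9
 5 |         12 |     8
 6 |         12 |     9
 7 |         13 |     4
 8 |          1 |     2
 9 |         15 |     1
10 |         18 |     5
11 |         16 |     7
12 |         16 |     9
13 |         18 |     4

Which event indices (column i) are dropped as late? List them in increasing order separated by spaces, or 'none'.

8

i=0 t=0 v=4: → [0,4); WM=−∞
i=1 t=0 v=8: → [0,4); WM=−∞
i=2 t=4 v=9: → [4,8); WM=−∞
i=3 t=7 v=9: → [4,11); WM=7
i=4 t=7 v=9: → [4,11); WM=7
i=5 t=12 v=8: → [12,16); WM=7
i=6 t=12 v=9: → [12,16); WM=7
i=7 t=13 v=4: → [12,17); WM=13
i=8 t=1 v=2: DROP (t<13-2); WM=13
i=9 t=15 v=1: → [12,19); WM=13
i=10 t=18 v=5: → [12,22); WM=13
i=11 t=16 v=7: → [12,22); WM=18
i=12 t=16 v=9: → [12,22); WM=18
i=13 t=18 v=4: → [12,22); WM=18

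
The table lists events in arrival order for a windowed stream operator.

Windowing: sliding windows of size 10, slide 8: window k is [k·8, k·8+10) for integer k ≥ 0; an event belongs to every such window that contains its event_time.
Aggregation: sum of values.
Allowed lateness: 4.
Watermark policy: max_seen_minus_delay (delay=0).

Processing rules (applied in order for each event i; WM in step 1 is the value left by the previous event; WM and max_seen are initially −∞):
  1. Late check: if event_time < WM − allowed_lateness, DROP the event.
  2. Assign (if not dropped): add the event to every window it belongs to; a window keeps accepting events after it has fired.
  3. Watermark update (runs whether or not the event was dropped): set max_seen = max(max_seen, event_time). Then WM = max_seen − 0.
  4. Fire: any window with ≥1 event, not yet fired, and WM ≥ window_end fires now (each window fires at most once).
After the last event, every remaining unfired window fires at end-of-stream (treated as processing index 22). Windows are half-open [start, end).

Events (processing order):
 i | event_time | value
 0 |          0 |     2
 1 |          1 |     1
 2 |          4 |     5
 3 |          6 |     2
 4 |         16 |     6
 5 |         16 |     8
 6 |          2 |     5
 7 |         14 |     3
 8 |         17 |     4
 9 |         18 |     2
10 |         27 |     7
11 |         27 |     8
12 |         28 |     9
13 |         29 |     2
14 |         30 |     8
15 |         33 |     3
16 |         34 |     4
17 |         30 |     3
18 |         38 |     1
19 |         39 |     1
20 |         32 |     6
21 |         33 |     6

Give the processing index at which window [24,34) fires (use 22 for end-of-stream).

i=0 t=0 v=2: → [0,10); WM=0
i=1 t=1 v=1: → [0,10); WM=1
i=2 t=4 v=5: → [0,10); WM=4
i=3 t=6 v=2: → [0,10); WM=6
i=4 t=16 v=6: → [16,26),[8,18); WM=16; [0,10) fires=10
i=5 t=16 v=8: → [16,26),[8,18); WM=16
i=6 t=2 v=5: DROP (t<16-4); WM=16
i=7 t=14 v=3: → [8,18); WM=16
i=8 t=17 v=4: → [16,26),[8,18); WM=17
i=9 t=18 v=2: → [16,26); WM=18; [8,18) fires=21
i=10 t=27 v=7: → [24,34); WM=27; [16,26) fires=20
i=11 t=27 v=8: → [24,34); WM=27
i=12 t=28 v=9: → [24,34); WM=28
i=13 t=29 v=2: → [24,34); WM=29
i=14 t=30 v=8: → [24,34); WM=30
i=15 t=33 v=3: → [32,42),[24,34); WM=33
i=16 t=34 v=4: → [32,42); WM=34; [24,34) fires=37
i=17 t=30 v=3: → [24,34); WM=34
i=18 t=38 v=1: → [32,42); WM=38
i=19 t=39 v=1: → [32,42); WM=39
i=20 t=32 v=6: DROP (t<39-4); WM=39
i=21 t=33 v=6: DROP (t<39-4); WM=39

16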